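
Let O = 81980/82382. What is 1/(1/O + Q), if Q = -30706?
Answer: -40990/1258597749 ≈ -3.2568e-5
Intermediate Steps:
O = 40990/41191 (O = 81980*(1/82382) = 40990/41191 ≈ 0.99512)
1/(1/O + Q) = 1/(1/(40990/41191) - 30706) = 1/(41191/40990 - 30706) = 1/(-1258597749/40990) = -40990/1258597749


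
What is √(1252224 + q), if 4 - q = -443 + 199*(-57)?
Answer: 3*√140446 ≈ 1124.3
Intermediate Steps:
q = 11790 (q = 4 - (-443 + 199*(-57)) = 4 - (-443 - 11343) = 4 - 1*(-11786) = 4 + 11786 = 11790)
√(1252224 + q) = √(1252224 + 11790) = √1264014 = 3*√140446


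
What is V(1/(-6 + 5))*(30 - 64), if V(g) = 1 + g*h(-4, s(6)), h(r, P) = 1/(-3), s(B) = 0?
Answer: -136/3 ≈ -45.333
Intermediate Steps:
h(r, P) = -⅓
V(g) = 1 - g/3 (V(g) = 1 + g*(-⅓) = 1 - g/3)
V(1/(-6 + 5))*(30 - 64) = (1 - 1/(3*(-6 + 5)))*(30 - 64) = (1 - ⅓/(-1))*(-34) = (1 - ⅓*(-1))*(-34) = (1 + ⅓)*(-34) = (4/3)*(-34) = -136/3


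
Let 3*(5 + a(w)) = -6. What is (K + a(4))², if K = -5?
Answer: 144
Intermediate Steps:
a(w) = -7 (a(w) = -5 + (⅓)*(-6) = -5 - 2 = -7)
(K + a(4))² = (-5 - 7)² = (-12)² = 144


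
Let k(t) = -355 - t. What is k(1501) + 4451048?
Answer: 4449192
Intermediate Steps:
k(1501) + 4451048 = (-355 - 1*1501) + 4451048 = (-355 - 1501) + 4451048 = -1856 + 4451048 = 4449192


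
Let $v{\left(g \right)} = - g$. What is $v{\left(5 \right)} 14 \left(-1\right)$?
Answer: $70$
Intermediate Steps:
$v{\left(5 \right)} 14 \left(-1\right) = \left(-1\right) 5 \cdot 14 \left(-1\right) = \left(-5\right) 14 \left(-1\right) = \left(-70\right) \left(-1\right) = 70$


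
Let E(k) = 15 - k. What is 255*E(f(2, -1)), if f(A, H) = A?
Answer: 3315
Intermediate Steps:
255*E(f(2, -1)) = 255*(15 - 1*2) = 255*(15 - 2) = 255*13 = 3315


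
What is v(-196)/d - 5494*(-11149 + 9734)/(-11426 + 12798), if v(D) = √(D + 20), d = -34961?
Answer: 3887005/686 - 4*I*√11/34961 ≈ 5666.2 - 0.00037947*I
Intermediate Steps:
v(D) = √(20 + D)
v(-196)/d - 5494*(-11149 + 9734)/(-11426 + 12798) = √(20 - 196)/(-34961) - 5494*(-11149 + 9734)/(-11426 + 12798) = √(-176)*(-1/34961) - 5494/(1372/(-1415)) = (4*I*√11)*(-1/34961) - 5494/(1372*(-1/1415)) = -4*I*√11/34961 - 5494/(-1372/1415) = -4*I*√11/34961 - 5494*(-1415/1372) = -4*I*√11/34961 + 3887005/686 = 3887005/686 - 4*I*√11/34961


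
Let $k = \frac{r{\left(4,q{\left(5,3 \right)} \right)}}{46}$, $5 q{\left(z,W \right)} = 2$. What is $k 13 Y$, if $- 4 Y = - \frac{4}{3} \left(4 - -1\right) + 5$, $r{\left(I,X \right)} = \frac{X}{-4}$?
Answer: $- \frac{13}{1104} \approx -0.011775$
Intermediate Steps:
$q{\left(z,W \right)} = \frac{2}{5}$ ($q{\left(z,W \right)} = \frac{1}{5} \cdot 2 = \frac{2}{5}$)
$r{\left(I,X \right)} = - \frac{X}{4}$ ($r{\left(I,X \right)} = X \left(- \frac{1}{4}\right) = - \frac{X}{4}$)
$k = - \frac{1}{460}$ ($k = \frac{\left(- \frac{1}{4}\right) \frac{2}{5}}{46} = \left(- \frac{1}{10}\right) \frac{1}{46} = - \frac{1}{460} \approx -0.0021739$)
$Y = \frac{5}{12}$ ($Y = - \frac{- \frac{4}{3} \left(4 - -1\right) + 5}{4} = - \frac{\left(-4\right) \frac{1}{3} \left(4 + 1\right) + 5}{4} = - \frac{\left(- \frac{4}{3}\right) 5 + 5}{4} = - \frac{- \frac{20}{3} + 5}{4} = \left(- \frac{1}{4}\right) \left(- \frac{5}{3}\right) = \frac{5}{12} \approx 0.41667$)
$k 13 Y = \left(- \frac{1}{460}\right) 13 \cdot \frac{5}{12} = \left(- \frac{13}{460}\right) \frac{5}{12} = - \frac{13}{1104}$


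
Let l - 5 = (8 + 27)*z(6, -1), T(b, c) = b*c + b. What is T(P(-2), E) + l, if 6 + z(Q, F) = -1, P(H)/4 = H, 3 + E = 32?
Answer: -480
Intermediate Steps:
E = 29 (E = -3 + 32 = 29)
P(H) = 4*H
T(b, c) = b + b*c
z(Q, F) = -7 (z(Q, F) = -6 - 1 = -7)
l = -240 (l = 5 + (8 + 27)*(-7) = 5 + 35*(-7) = 5 - 245 = -240)
T(P(-2), E) + l = (4*(-2))*(1 + 29) - 240 = -8*30 - 240 = -240 - 240 = -480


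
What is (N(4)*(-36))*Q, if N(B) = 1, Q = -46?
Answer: 1656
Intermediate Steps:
(N(4)*(-36))*Q = (1*(-36))*(-46) = -36*(-46) = 1656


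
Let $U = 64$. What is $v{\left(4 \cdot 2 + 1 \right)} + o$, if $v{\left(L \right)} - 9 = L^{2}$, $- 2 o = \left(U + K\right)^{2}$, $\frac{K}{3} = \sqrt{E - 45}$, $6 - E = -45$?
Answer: $-1985 - 192 \sqrt{6} \approx -2455.3$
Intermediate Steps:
$E = 51$ ($E = 6 - -45 = 6 + 45 = 51$)
$K = 3 \sqrt{6}$ ($K = 3 \sqrt{51 - 45} = 3 \sqrt{6} \approx 7.3485$)
$o = - \frac{\left(64 + 3 \sqrt{6}\right)^{2}}{2} \approx -2545.3$
$v{\left(L \right)} = 9 + L^{2}$
$v{\left(4 \cdot 2 + 1 \right)} + o = \left(9 + \left(4 \cdot 2 + 1\right)^{2}\right) - \left(2075 + 192 \sqrt{6}\right) = \left(9 + \left(8 + 1\right)^{2}\right) - \left(2075 + 192 \sqrt{6}\right) = \left(9 + 9^{2}\right) - \left(2075 + 192 \sqrt{6}\right) = \left(9 + 81\right) - \left(2075 + 192 \sqrt{6}\right) = 90 - \left(2075 + 192 \sqrt{6}\right) = -1985 - 192 \sqrt{6}$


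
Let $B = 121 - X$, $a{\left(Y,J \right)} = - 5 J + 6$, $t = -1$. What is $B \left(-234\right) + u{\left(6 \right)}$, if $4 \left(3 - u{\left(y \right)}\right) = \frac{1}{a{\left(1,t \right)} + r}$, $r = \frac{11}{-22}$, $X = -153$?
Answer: $- \frac{2692747}{42} \approx -64113.0$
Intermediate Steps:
$a{\left(Y,J \right)} = 6 - 5 J$
$r = - \frac{1}{2}$ ($r = 11 \left(- \frac{1}{22}\right) = - \frac{1}{2} \approx -0.5$)
$B = 274$ ($B = 121 - -153 = 121 + 153 = 274$)
$u{\left(y \right)} = \frac{125}{42}$ ($u{\left(y \right)} = 3 - \frac{1}{4 \left(\left(6 - -5\right) - \frac{1}{2}\right)} = 3 - \frac{1}{4 \left(\left(6 + 5\right) - \frac{1}{2}\right)} = 3 - \frac{1}{4 \left(11 - \frac{1}{2}\right)} = 3 - \frac{1}{4 \cdot \frac{21}{2}} = 3 - \frac{1}{42} = \frac{125}{42}$)
$B \left(-234\right) + u{\left(6 \right)} = 274 \left(-234\right) + \frac{125}{42} = -64116 + \frac{125}{42} = - \frac{2692747}{42}$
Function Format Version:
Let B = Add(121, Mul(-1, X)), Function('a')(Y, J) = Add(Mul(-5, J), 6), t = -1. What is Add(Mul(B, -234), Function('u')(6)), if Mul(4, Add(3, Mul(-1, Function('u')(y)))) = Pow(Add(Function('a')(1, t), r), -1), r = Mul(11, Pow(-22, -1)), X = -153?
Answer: Rational(-2692747, 42) ≈ -64113.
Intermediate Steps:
Function('a')(Y, J) = Add(6, Mul(-5, J))
r = Rational(-1, 2) (r = Mul(11, Rational(-1, 22)) = Rational(-1, 2) ≈ -0.50000)
B = 274 (B = Add(121, Mul(-1, -153)) = Add(121, 153) = 274)
Function('u')(y) = Rational(125, 42) (Function('u')(y) = Add(3, Mul(Rational(-1, 4), Pow(Add(Add(6, Mul(-5, -1)), Rational(-1, 2)), -1))) = Add(3, Mul(Rational(-1, 4), Pow(Add(Add(6, 5), Rational(-1, 2)), -1))) = Add(3, Mul(Rational(-1, 4), Pow(Add(11, Rational(-1, 2)), -1))) = Add(3, Mul(Rational(-1, 4), Pow(Rational(21, 2), -1))) = Add(3, Mul(Rational(-1, 4), Rational(2, 21))) = Add(3, Rational(-1, 42)) = Rational(125, 42))
Add(Mul(B, -234), Function('u')(6)) = Add(Mul(274, -234), Rational(125, 42)) = Add(-64116, Rational(125, 42)) = Rational(-2692747, 42)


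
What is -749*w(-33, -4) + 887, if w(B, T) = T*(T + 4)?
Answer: 887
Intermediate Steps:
w(B, T) = T*(4 + T)
-749*w(-33, -4) + 887 = -(-2996)*(4 - 4) + 887 = -(-2996)*0 + 887 = -749*0 + 887 = 0 + 887 = 887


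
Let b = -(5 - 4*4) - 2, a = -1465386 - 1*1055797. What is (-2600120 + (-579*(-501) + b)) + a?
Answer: -4831215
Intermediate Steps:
a = -2521183 (a = -1465386 - 1055797 = -2521183)
b = 9 (b = -(5 - 16) - 2 = -1*(-11) - 2 = 11 - 2 = 9)
(-2600120 + (-579*(-501) + b)) + a = (-2600120 + (-579*(-501) + 9)) - 2521183 = (-2600120 + (290079 + 9)) - 2521183 = (-2600120 + 290088) - 2521183 = -2310032 - 2521183 = -4831215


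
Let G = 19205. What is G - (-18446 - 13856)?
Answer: 51507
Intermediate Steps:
G - (-18446 - 13856) = 19205 - (-18446 - 13856) = 19205 - 1*(-32302) = 19205 + 32302 = 51507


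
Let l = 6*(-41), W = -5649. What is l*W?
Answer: 1389654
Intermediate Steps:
l = -246
l*W = -246*(-5649) = 1389654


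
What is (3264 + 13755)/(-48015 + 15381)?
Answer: -1891/3626 ≈ -0.52151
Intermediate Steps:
(3264 + 13755)/(-48015 + 15381) = 17019/(-32634) = 17019*(-1/32634) = -1891/3626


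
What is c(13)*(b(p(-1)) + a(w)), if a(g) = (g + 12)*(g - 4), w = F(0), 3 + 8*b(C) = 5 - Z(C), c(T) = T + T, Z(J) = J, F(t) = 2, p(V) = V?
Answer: -2873/4 ≈ -718.25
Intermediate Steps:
c(T) = 2*T
b(C) = ¼ - C/8 (b(C) = -3/8 + (5 - C)/8 = -3/8 + (5/8 - C/8) = ¼ - C/8)
w = 2
a(g) = (-4 + g)*(12 + g) (a(g) = (12 + g)*(-4 + g) = (-4 + g)*(12 + g))
c(13)*(b(p(-1)) + a(w)) = (2*13)*((¼ - ⅛*(-1)) + (-48 + 2² + 8*2)) = 26*((¼ + ⅛) + (-48 + 4 + 16)) = 26*(3/8 - 28) = 26*(-221/8) = -2873/4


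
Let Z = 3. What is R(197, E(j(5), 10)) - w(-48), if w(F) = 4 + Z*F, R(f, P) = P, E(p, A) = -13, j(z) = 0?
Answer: 127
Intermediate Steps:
w(F) = 4 + 3*F
R(197, E(j(5), 10)) - w(-48) = -13 - (4 + 3*(-48)) = -13 - (4 - 144) = -13 - 1*(-140) = -13 + 140 = 127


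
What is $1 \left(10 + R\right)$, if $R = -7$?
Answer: $3$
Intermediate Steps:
$1 \left(10 + R\right) = 1 \left(10 - 7\right) = 1 \cdot 3 = 3$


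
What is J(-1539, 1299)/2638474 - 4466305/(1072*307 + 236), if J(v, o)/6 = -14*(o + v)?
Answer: -1177759012417/86895502716 ≈ -13.554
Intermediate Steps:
J(v, o) = -84*o - 84*v (J(v, o) = 6*(-14*(o + v)) = 6*(-14*o - 14*v) = -84*o - 84*v)
J(-1539, 1299)/2638474 - 4466305/(1072*307 + 236) = (-84*1299 - 84*(-1539))/2638474 - 4466305/(1072*307 + 236) = (-109116 + 129276)*(1/2638474) - 4466305/(329104 + 236) = 20160*(1/2638474) - 4466305/329340 = 10080/1319237 - 4466305*1/329340 = 10080/1319237 - 893261/65868 = -1177759012417/86895502716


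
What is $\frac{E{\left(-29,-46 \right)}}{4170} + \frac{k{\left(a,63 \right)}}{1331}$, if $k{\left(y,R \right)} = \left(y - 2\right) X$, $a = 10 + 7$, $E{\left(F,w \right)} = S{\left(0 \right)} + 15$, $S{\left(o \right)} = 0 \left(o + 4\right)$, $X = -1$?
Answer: $- \frac{2839}{370018} \approx -0.0076726$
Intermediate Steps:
$S{\left(o \right)} = 0$ ($S{\left(o \right)} = 0 \left(4 + o\right) = 0$)
$E{\left(F,w \right)} = 15$ ($E{\left(F,w \right)} = 0 + 15 = 15$)
$a = 17$
$k{\left(y,R \right)} = 2 - y$ ($k{\left(y,R \right)} = \left(y - 2\right) \left(-1\right) = \left(-2 + y\right) \left(-1\right) = 2 - y$)
$\frac{E{\left(-29,-46 \right)}}{4170} + \frac{k{\left(a,63 \right)}}{1331} = \frac{15}{4170} + \frac{2 - 17}{1331} = 15 \cdot \frac{1}{4170} + \left(2 - 17\right) \frac{1}{1331} = \frac{1}{278} - \frac{15}{1331} = - \frac{2839}{370018}$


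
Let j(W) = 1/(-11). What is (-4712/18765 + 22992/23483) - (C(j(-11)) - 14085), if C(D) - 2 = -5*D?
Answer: 68265054866284/4847243445 ≈ 14083.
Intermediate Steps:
j(W) = -1/11
C(D) = 2 - 5*D
(-4712/18765 + 22992/23483) - (C(j(-11)) - 14085) = (-4712/18765 + 22992/23483) - ((2 - 5*(-1/11)) - 14085) = (-4712*1/18765 + 22992*(1/23483)) - ((2 + 5/11) - 14085) = (-4712/18765 + 22992/23483) - (27/11 - 14085) = 320792984/440658495 - 1*(-154908/11) = 320792984/440658495 + 154908/11 = 68265054866284/4847243445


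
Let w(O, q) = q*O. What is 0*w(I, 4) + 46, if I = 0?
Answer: 46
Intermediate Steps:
w(O, q) = O*q
0*w(I, 4) + 46 = 0*(0*4) + 46 = 0*0 + 46 = 0 + 46 = 46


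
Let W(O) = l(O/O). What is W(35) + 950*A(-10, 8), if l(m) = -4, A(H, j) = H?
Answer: -9504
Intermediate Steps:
W(O) = -4
W(35) + 950*A(-10, 8) = -4 + 950*(-10) = -4 - 9500 = -9504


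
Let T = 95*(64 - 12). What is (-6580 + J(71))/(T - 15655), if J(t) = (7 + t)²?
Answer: 496/10715 ≈ 0.046290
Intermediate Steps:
T = 4940 (T = 95*52 = 4940)
(-6580 + J(71))/(T - 15655) = (-6580 + (7 + 71)²)/(4940 - 15655) = (-6580 + 78²)/(-10715) = (-6580 + 6084)*(-1/10715) = -496*(-1/10715) = 496/10715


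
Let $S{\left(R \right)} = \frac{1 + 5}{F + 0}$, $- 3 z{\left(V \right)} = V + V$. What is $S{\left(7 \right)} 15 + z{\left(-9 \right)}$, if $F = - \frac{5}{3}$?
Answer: $-48$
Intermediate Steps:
$F = - \frac{5}{3}$ ($F = \left(-5\right) \frac{1}{3} = - \frac{5}{3} \approx -1.6667$)
$z{\left(V \right)} = - \frac{2 V}{3}$ ($z{\left(V \right)} = - \frac{V + V}{3} = - \frac{2 V}{3}$)
$S{\left(R \right)} = - \frac{18}{5}$ ($S{\left(R \right)} = \frac{1 + 5}{- \frac{5}{3} + 0} = \frac{6}{- \frac{5}{3}} = 6 \left(- \frac{3}{5}\right) = - \frac{18}{5}$)
$S{\left(7 \right)} 15 + z{\left(-9 \right)} = \left(- \frac{18}{5}\right) 15 - -6 = -54 + 6 = -48$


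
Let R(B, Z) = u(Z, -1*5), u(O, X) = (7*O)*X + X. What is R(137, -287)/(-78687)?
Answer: -10040/78687 ≈ -0.12759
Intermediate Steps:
u(O, X) = X + 7*O*X (u(O, X) = 7*O*X + X = X + 7*O*X)
R(B, Z) = -5 - 35*Z (R(B, Z) = (-1*5)*(1 + 7*Z) = -5*(1 + 7*Z) = -5 - 35*Z)
R(137, -287)/(-78687) = (-5 - 35*(-287))/(-78687) = (-5 + 10045)*(-1/78687) = 10040*(-1/78687) = -10040/78687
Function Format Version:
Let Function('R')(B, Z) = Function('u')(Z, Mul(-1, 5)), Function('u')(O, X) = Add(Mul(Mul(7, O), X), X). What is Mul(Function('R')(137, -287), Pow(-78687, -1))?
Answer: Rational(-10040, 78687) ≈ -0.12759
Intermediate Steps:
Function('u')(O, X) = Add(X, Mul(7, O, X)) (Function('u')(O, X) = Add(Mul(7, O, X), X) = Add(X, Mul(7, O, X)))
Function('R')(B, Z) = Add(-5, Mul(-35, Z)) (Function('R')(B, Z) = Mul(Mul(-1, 5), Add(1, Mul(7, Z))) = Mul(-5, Add(1, Mul(7, Z))) = Add(-5, Mul(-35, Z)))
Mul(Function('R')(137, -287), Pow(-78687, -1)) = Mul(Add(-5, Mul(-35, -287)), Pow(-78687, -1)) = Mul(Add(-5, 10045), Rational(-1, 78687)) = Mul(10040, Rational(-1, 78687)) = Rational(-10040, 78687)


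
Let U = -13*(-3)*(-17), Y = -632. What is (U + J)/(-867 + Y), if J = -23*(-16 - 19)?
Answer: -142/1499 ≈ -0.094730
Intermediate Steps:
J = 805 (J = -23*(-35) = 805)
U = -663 (U = 39*(-17) = -663)
(U + J)/(-867 + Y) = (-663 + 805)/(-867 - 632) = 142/(-1499) = 142*(-1/1499) = -142/1499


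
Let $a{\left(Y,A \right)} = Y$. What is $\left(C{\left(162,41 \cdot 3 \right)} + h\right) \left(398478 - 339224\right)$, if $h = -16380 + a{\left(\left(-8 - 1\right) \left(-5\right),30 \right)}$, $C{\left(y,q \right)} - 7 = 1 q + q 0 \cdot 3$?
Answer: $-960211070$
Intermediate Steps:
$C{\left(y,q \right)} = 7 + q$ ($C{\left(y,q \right)} = 7 + \left(1 q + q 0 \cdot 3\right) = 7 + \left(q + 0 \cdot 3\right) = 7 + \left(q + 0\right) = 7 + q$)
$h = -16335$ ($h = -16380 + \left(-8 - 1\right) \left(-5\right) = -16380 - -45 = -16380 + 45 = -16335$)
$\left(C{\left(162,41 \cdot 3 \right)} + h\right) \left(398478 - 339224\right) = \left(\left(7 + 41 \cdot 3\right) - 16335\right) \left(398478 - 339224\right) = \left(\left(7 + 123\right) - 16335\right) 59254 = \left(130 - 16335\right) 59254 = \left(-16205\right) 59254 = -960211070$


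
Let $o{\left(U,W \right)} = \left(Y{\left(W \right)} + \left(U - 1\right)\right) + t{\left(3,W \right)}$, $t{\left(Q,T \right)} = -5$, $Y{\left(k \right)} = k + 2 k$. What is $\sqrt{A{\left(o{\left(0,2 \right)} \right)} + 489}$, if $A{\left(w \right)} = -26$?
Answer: $\sqrt{463} \approx 21.517$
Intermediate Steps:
$Y{\left(k \right)} = 3 k$
$o{\left(U,W \right)} = -6 + U + 3 W$ ($o{\left(U,W \right)} = \left(3 W + \left(U - 1\right)\right) - 5 = \left(3 W + \left(-1 + U\right)\right) - 5 = \left(-1 + U + 3 W\right) - 5 = -6 + U + 3 W$)
$\sqrt{A{\left(o{\left(0,2 \right)} \right)} + 489} = \sqrt{-26 + 489} = \sqrt{463}$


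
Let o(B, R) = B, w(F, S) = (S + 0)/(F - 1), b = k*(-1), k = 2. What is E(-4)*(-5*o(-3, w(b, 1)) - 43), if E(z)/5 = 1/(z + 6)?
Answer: -70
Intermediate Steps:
E(z) = 5/(6 + z) (E(z) = 5/(z + 6) = 5/(6 + z))
b = -2 (b = 2*(-1) = -2)
w(F, S) = S/(-1 + F)
E(-4)*(-5*o(-3, w(b, 1)) - 43) = (5/(6 - 4))*(-5*(-3) - 43) = (5/2)*(15 - 43) = (5*(½))*(-28) = (5/2)*(-28) = -70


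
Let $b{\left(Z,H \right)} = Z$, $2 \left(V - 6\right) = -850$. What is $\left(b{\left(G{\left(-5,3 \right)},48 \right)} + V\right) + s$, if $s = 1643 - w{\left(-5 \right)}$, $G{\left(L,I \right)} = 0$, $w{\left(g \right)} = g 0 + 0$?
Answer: $1224$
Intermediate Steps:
$V = -419$ ($V = 6 + \frac{1}{2} \left(-850\right) = 6 - 425 = -419$)
$w{\left(g \right)} = 0$ ($w{\left(g \right)} = 0 + 0 = 0$)
$s = 1643$ ($s = 1643 - 0 = 1643 + 0 = 1643$)
$\left(b{\left(G{\left(-5,3 \right)},48 \right)} + V\right) + s = \left(0 - 419\right) + 1643 = -419 + 1643 = 1224$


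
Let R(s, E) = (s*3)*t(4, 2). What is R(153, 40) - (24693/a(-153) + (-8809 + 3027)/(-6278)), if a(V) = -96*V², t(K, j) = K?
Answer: 4315007181653/2351387232 ≈ 1835.1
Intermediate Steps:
R(s, E) = 12*s (R(s, E) = (s*3)*4 = (3*s)*4 = 12*s)
R(153, 40) - (24693/a(-153) + (-8809 + 3027)/(-6278)) = 12*153 - (24693/((-96*(-153)²)) + (-8809 + 3027)/(-6278)) = 1836 - (24693/((-96*23409)) - 5782*(-1/6278)) = 1836 - (24693/(-2247264) + 2891/3139) = 1836 - (24693*(-1/2247264) + 2891/3139) = 1836 - (-8231/749088 + 2891/3139) = 1836 - 1*2139776299/2351387232 = 1836 - 2139776299/2351387232 = 4315007181653/2351387232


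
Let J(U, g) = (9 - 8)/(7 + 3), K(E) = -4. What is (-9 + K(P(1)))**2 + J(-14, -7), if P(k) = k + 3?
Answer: 1691/10 ≈ 169.10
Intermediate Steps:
P(k) = 3 + k
J(U, g) = 1/10
(-9 + K(P(1)))**2 + J(-14, -7) = (-9 - 4)**2 + 1/10 = (-13)**2 + 1/10 = 169 + 1/10 = 1691/10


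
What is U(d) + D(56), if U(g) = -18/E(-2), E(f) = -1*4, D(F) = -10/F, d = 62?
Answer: 121/28 ≈ 4.3214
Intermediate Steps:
E(f) = -4
U(g) = 9/2 (U(g) = -18/(-4) = -18*(-1/4) = 9/2)
U(d) + D(56) = 9/2 - 10/56 = 9/2 - 10*1/56 = 9/2 - 5/28 = 121/28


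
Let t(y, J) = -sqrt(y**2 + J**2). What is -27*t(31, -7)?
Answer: 27*sqrt(1010) ≈ 858.07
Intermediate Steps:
t(y, J) = -sqrt(J**2 + y**2)
-27*t(31, -7) = -(-27)*sqrt((-7)**2 + 31**2) = -(-27)*sqrt(49 + 961) = -(-27)*sqrt(1010) = 27*sqrt(1010)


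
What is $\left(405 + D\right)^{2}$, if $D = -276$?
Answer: $16641$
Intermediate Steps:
$\left(405 + D\right)^{2} = \left(405 - 276\right)^{2} = 129^{2} = 16641$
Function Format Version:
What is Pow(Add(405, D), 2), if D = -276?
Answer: 16641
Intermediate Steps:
Pow(Add(405, D), 2) = Pow(Add(405, -276), 2) = Pow(129, 2) = 16641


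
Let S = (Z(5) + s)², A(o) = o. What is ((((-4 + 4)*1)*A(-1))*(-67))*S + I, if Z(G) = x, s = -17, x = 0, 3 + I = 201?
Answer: 198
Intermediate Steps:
I = 198 (I = -3 + 201 = 198)
Z(G) = 0
S = 289 (S = (0 - 17)² = (-17)² = 289)
((((-4 + 4)*1)*A(-1))*(-67))*S + I = ((((-4 + 4)*1)*(-1))*(-67))*289 + 198 = (((0*1)*(-1))*(-67))*289 + 198 = ((0*(-1))*(-67))*289 + 198 = (0*(-67))*289 + 198 = 0*289 + 198 = 0 + 198 = 198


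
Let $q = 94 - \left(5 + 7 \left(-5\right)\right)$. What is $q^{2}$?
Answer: $15376$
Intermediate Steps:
$q = 124$ ($q = 94 - \left(5 - 35\right) = 94 - -30 = 94 + 30 = 124$)
$q^{2} = 124^{2} = 15376$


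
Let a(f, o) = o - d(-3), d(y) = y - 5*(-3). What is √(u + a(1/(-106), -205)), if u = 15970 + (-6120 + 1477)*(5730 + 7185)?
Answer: 4*I*√3746787 ≈ 7742.6*I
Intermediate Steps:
d(y) = 15 + y (d(y) = y + 15 = 15 + y)
u = -59948375 (u = 15970 - 4643*12915 = 15970 - 59964345 = -59948375)
a(f, o) = -12 + o (a(f, o) = o - (15 - 3) = o - 1*12 = o - 12 = -12 + o)
√(u + a(1/(-106), -205)) = √(-59948375 + (-12 - 205)) = √(-59948375 - 217) = √(-59948592) = 4*I*√3746787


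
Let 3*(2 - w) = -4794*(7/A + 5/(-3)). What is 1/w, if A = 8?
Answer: -12/15157 ≈ -0.00079171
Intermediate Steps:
w = -15157/12 (w = 2 - (-1598)*(7/8 + 5/(-3)) = 2 - (-1598)*(7*(⅛) + 5*(-⅓)) = 2 - (-1598)*(7/8 - 5/3) = 2 - (-1598)*(-19)/24 = 2 - ⅓*15181/4 = 2 - 15181/12 = -15157/12 ≈ -1263.1)
1/w = 1/(-15157/12) = -12/15157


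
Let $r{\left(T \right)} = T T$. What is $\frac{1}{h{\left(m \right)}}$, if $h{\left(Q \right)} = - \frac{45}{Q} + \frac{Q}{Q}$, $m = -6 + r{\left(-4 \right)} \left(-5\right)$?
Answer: $\frac{86}{131} \approx 0.65649$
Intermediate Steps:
$r{\left(T \right)} = T^{2}$
$m = -86$ ($m = -6 + \left(-4\right)^{2} \left(-5\right) = -6 + 16 \left(-5\right) = -6 - 80 = -86$)
$h{\left(Q \right)} = 1 - \frac{45}{Q}$ ($h{\left(Q \right)} = - \frac{45}{Q} + 1 = 1 - \frac{45}{Q}$)
$\frac{1}{h{\left(m \right)}} = \frac{1}{\frac{1}{-86} \left(-45 - 86\right)} = \frac{1}{\left(- \frac{1}{86}\right) \left(-131\right)} = \frac{1}{\frac{131}{86}} = \frac{86}{131}$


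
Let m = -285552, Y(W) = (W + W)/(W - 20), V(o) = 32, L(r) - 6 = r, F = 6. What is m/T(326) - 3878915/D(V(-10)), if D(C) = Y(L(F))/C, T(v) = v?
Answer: 20231992312/489 ≈ 4.1374e+7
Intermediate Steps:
L(r) = 6 + r
Y(W) = 2*W/(-20 + W) (Y(W) = (2*W)/(-20 + W) = 2*W/(-20 + W))
D(C) = -3/C (D(C) = (2*(6 + 6)/(-20 + (6 + 6)))/C = (2*12/(-20 + 12))/C = (2*12/(-8))/C = (2*12*(-⅛))/C = -3/C)
m/T(326) - 3878915/D(V(-10)) = -285552/326 - 3878915/((-3/32)) = -285552*1/326 - 3878915/((-3*1/32)) = -142776/163 - 3878915/(-3/32) = -142776/163 - 3878915*(-32/3) = -142776/163 + 124125280/3 = 20231992312/489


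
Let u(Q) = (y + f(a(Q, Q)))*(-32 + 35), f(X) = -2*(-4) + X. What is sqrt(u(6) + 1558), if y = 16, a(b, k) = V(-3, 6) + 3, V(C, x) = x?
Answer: sqrt(1657) ≈ 40.706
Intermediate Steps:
a(b, k) = 9 (a(b, k) = 6 + 3 = 9)
f(X) = 8 + X
u(Q) = 99 (u(Q) = (16 + (8 + 9))*(-32 + 35) = (16 + 17)*3 = 33*3 = 99)
sqrt(u(6) + 1558) = sqrt(99 + 1558) = sqrt(1657)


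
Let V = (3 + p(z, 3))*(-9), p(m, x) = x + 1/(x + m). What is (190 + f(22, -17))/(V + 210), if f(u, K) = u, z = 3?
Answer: 424/309 ≈ 1.3722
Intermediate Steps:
p(m, x) = x + 1/(m + x)
V = -111/2 (V = (3 + (1 + 3² + 3*3)/(3 + 3))*(-9) = (3 + (1 + 9 + 9)/6)*(-9) = (3 + (⅙)*19)*(-9) = (3 + 19/6)*(-9) = (37/6)*(-9) = -111/2 ≈ -55.500)
(190 + f(22, -17))/(V + 210) = (190 + 22)/(-111/2 + 210) = 212/(309/2) = 212*(2/309) = 424/309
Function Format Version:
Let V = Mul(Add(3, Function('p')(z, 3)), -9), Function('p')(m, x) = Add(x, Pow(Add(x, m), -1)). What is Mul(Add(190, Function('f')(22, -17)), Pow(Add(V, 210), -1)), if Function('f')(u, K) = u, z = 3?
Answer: Rational(424, 309) ≈ 1.3722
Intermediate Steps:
Function('p')(m, x) = Add(x, Pow(Add(m, x), -1))
V = Rational(-111, 2) (V = Mul(Add(3, Mul(Pow(Add(3, 3), -1), Add(1, Pow(3, 2), Mul(3, 3)))), -9) = Mul(Add(3, Mul(Pow(6, -1), Add(1, 9, 9))), -9) = Mul(Add(3, Mul(Rational(1, 6), 19)), -9) = Mul(Add(3, Rational(19, 6)), -9) = Mul(Rational(37, 6), -9) = Rational(-111, 2) ≈ -55.500)
Mul(Add(190, Function('f')(22, -17)), Pow(Add(V, 210), -1)) = Mul(Add(190, 22), Pow(Add(Rational(-111, 2), 210), -1)) = Mul(212, Pow(Rational(309, 2), -1)) = Mul(212, Rational(2, 309)) = Rational(424, 309)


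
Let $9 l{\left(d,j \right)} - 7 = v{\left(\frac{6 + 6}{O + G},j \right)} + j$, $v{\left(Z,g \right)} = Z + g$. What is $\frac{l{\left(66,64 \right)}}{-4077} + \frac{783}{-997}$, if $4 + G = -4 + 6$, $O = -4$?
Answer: $- \frac{28863220}{36582921} \approx -0.78898$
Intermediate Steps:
$G = -2$ ($G = -4 + \left(-4 + 6\right) = -4 + 2 = -2$)
$l{\left(d,j \right)} = \frac{5}{9} + \frac{2 j}{9}$ ($l{\left(d,j \right)} = \frac{7}{9} + \frac{\left(\frac{6 + 6}{-4 - 2} + j\right) + j}{9} = \frac{7}{9} + \frac{\left(\frac{12}{-6} + j\right) + j}{9} = \frac{7}{9} + \frac{\left(12 \left(- \frac{1}{6}\right) + j\right) + j}{9} = \frac{7}{9} + \frac{\left(-2 + j\right) + j}{9} = \frac{7}{9} + \frac{-2 + 2 j}{9} = \frac{7}{9} + \left(- \frac{2}{9} + \frac{2 j}{9}\right) = \frac{5}{9} + \frac{2 j}{9}$)
$\frac{l{\left(66,64 \right)}}{-4077} + \frac{783}{-997} = \frac{\frac{5}{9} + \frac{2}{9} \cdot 64}{-4077} + \frac{783}{-997} = \left(\frac{5}{9} + \frac{128}{9}\right) \left(- \frac{1}{4077}\right) + 783 \left(- \frac{1}{997}\right) = \frac{133}{9} \left(- \frac{1}{4077}\right) - \frac{783}{997} = - \frac{133}{36693} - \frac{783}{997} = - \frac{28863220}{36582921}$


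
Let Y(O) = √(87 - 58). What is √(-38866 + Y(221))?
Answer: √(-38866 + √29) ≈ 197.13*I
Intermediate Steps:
Y(O) = √29
√(-38866 + Y(221)) = √(-38866 + √29)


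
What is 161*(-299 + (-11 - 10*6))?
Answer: -59570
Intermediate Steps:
161*(-299 + (-11 - 10*6)) = 161*(-299 + (-11 - 60)) = 161*(-299 - 71) = 161*(-370) = -59570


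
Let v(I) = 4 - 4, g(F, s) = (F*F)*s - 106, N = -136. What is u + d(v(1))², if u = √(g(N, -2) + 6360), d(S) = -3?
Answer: 9 + I*√30738 ≈ 9.0 + 175.32*I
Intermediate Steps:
g(F, s) = -106 + s*F² (g(F, s) = F²*s - 106 = s*F² - 106 = -106 + s*F²)
v(I) = 0
u = I*√30738 (u = √((-106 - 2*(-136)²) + 6360) = √((-106 - 2*18496) + 6360) = √((-106 - 36992) + 6360) = √(-37098 + 6360) = √(-30738) = I*√30738 ≈ 175.32*I)
u + d(v(1))² = I*√30738 + (-3)² = I*√30738 + 9 = 9 + I*√30738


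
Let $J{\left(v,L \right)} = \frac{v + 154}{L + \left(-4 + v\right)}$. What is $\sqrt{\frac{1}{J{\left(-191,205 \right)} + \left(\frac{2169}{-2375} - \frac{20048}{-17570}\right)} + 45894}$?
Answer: $\frac{2 \sqrt{196627452198885834}}{4139763} \approx 214.23$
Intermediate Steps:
$J{\left(v,L \right)} = \frac{154 + v}{-4 + L + v}$
$\sqrt{\frac{1}{J{\left(-191,205 \right)} + \left(\frac{2169}{-2375} - \frac{20048}{-17570}\right)} + 45894} = \sqrt{\frac{1}{\frac{154 - 191}{-4 + 205 - 191} + \left(\frac{2169}{-2375} - \frac{20048}{-17570}\right)} + 45894} = \sqrt{\frac{1}{\frac{1}{10} \left(-37\right) + \left(2169 \left(- \frac{1}{2375}\right) - - \frac{1432}{1255}\right)} + 45894} = \sqrt{\frac{1}{\frac{1}{10} \left(-37\right) + \left(- \frac{2169}{2375} + \frac{1432}{1255}\right)} + 45894} = \sqrt{\frac{1}{- \frac{37}{10} + \frac{135781}{596125}} + 45894} = \sqrt{\frac{1}{- \frac{4139763}{1192250}} + 45894} = \sqrt{- \frac{1192250}{4139763} + 45894} = \sqrt{\frac{189989090872}{4139763}} = \frac{2 \sqrt{196627452198885834}}{4139763}$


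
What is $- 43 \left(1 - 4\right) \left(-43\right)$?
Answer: $-5547$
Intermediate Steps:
$- 43 \left(1 - 4\right) \left(-43\right) = \left(-43\right) \left(-3\right) \left(-43\right) = 129 \left(-43\right) = -5547$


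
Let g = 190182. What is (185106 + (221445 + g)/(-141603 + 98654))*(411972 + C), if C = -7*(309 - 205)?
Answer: 3269268880692948/42949 ≈ 7.6120e+10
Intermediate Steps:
C = -728 (C = -7*104 = -728)
(185106 + (221445 + g)/(-141603 + 98654))*(411972 + C) = (185106 + (221445 + 190182)/(-141603 + 98654))*(411972 - 728) = (185106 + 411627/(-42949))*411244 = (185106 + 411627*(-1/42949))*411244 = (185106 - 411627/42949)*411244 = (7949705967/42949)*411244 = 3269268880692948/42949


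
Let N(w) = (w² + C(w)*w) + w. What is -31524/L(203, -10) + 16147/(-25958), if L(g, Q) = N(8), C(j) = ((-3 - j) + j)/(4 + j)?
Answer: -409715141/908530 ≈ -450.96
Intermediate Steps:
C(j) = -3/(4 + j)
N(w) = w + w² - 3*w/(4 + w) (N(w) = (w² + (-3/(4 + w))*w) + w = (w² - 3*w/(4 + w)) + w = w + w² - 3*w/(4 + w))
L(g, Q) = 70 (L(g, Q) = 8*(-3 + (1 + 8)*(4 + 8))/(4 + 8) = 8*(-3 + 9*12)/12 = 8*(1/12)*(-3 + 108) = 8*(1/12)*105 = 70)
-31524/L(203, -10) + 16147/(-25958) = -31524/70 + 16147/(-25958) = -31524*1/70 + 16147*(-1/25958) = -15762/35 - 16147/25958 = -409715141/908530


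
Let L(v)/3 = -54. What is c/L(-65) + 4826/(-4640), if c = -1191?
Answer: 395369/62640 ≈ 6.3118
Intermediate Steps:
L(v) = -162 (L(v) = 3*(-54) = -162)
c/L(-65) + 4826/(-4640) = -1191/(-162) + 4826/(-4640) = -1191*(-1/162) + 4826*(-1/4640) = 397/54 - 2413/2320 = 395369/62640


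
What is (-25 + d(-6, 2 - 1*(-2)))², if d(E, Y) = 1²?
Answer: 576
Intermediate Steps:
d(E, Y) = 1
(-25 + d(-6, 2 - 1*(-2)))² = (-25 + 1)² = (-24)² = 576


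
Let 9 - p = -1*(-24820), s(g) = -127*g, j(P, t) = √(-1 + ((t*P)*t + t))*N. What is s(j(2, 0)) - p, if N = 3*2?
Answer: 24811 - 762*I ≈ 24811.0 - 762.0*I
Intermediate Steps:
N = 6
j(P, t) = 6*√(-1 + t + P*t²) (j(P, t) = √(-1 + ((t*P)*t + t))*6 = √(-1 + ((P*t)*t + t))*6 = √(-1 + (P*t² + t))*6 = √(-1 + (t + P*t²))*6 = √(-1 + t + P*t²)*6 = 6*√(-1 + t + P*t²))
p = -24811 (p = 9 - (-1)*(-24820) = 9 - 1*24820 = 9 - 24820 = -24811)
s(j(2, 0)) - p = -762*√(-1 + 0 + 2*0²) - 1*(-24811) = -762*√(-1 + 0 + 2*0) + 24811 = -762*√(-1 + 0 + 0) + 24811 = -762*√(-1) + 24811 = -762*I + 24811 = 24811 - 762*I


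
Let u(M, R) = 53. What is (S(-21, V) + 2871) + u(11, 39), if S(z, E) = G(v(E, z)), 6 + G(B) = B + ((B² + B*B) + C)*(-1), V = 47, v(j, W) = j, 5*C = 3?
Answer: -7268/5 ≈ -1453.6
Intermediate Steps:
C = ⅗ (C = (⅕)*3 = ⅗ ≈ 0.60000)
G(B) = -33/5 + B - 2*B² (G(B) = -6 + (B + ((B² + B*B) + ⅗)*(-1)) = -6 + (B + ((B² + B²) + ⅗)*(-1)) = -6 + (B + (2*B² + ⅗)*(-1)) = -6 + (B + (⅗ + 2*B²)*(-1)) = -6 + (B + (-⅗ - 2*B²)) = -6 + (-⅗ + B - 2*B²) = -33/5 + B - 2*B²)
S(z, E) = -33/5 + E - 2*E²
(S(-21, V) + 2871) + u(11, 39) = ((-33/5 + 47 - 2*47²) + 2871) + 53 = ((-33/5 + 47 - 2*2209) + 2871) + 53 = ((-33/5 + 47 - 4418) + 2871) + 53 = (-21888/5 + 2871) + 53 = -7533/5 + 53 = -7268/5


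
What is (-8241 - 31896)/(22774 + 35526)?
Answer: -40137/58300 ≈ -0.68846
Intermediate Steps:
(-8241 - 31896)/(22774 + 35526) = -40137/58300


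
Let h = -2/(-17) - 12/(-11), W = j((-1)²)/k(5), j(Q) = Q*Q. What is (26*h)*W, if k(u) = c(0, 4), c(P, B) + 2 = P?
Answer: -2938/187 ≈ -15.711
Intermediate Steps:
c(P, B) = -2 + P
k(u) = -2 (k(u) = -2 + 0 = -2)
j(Q) = Q²
W = -½ (W = ((-1)²)²/(-2) = 1²*(-½) = 1*(-½) = -½ ≈ -0.50000)
h = 226/187 (h = -2*(-1/17) - 12*(-1/11) = 2/17 + 12/11 = 226/187 ≈ 1.2086)
(26*h)*W = (26*(226/187))*(-½) = (5876/187)*(-½) = -2938/187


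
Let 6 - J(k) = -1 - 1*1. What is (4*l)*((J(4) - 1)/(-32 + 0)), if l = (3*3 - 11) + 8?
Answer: -21/4 ≈ -5.2500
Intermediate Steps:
J(k) = 8 (J(k) = 6 - (-1 - 1*1) = 6 - (-1 - 1) = 6 - 1*(-2) = 6 + 2 = 8)
l = 6 (l = (9 - 11) + 8 = -2 + 8 = 6)
(4*l)*((J(4) - 1)/(-32 + 0)) = (4*6)*((8 - 1)/(-32 + 0)) = 24*(7/(-32)) = 24*(7*(-1/32)) = 24*(-7/32) = -21/4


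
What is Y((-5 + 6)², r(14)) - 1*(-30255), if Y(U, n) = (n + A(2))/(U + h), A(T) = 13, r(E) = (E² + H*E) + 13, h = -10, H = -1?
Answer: 272087/9 ≈ 30232.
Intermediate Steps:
r(E) = 13 + E² - E (r(E) = (E² - E) + 13 = 13 + E² - E)
Y(U, n) = (13 + n)/(-10 + U) (Y(U, n) = (n + 13)/(U - 10) = (13 + n)/(-10 + U))
Y((-5 + 6)², r(14)) - 1*(-30255) = (13 + (13 + 14² - 1*14))/(-10 + (-5 + 6)²) - 1*(-30255) = (13 + (13 + 196 - 14))/(-10 + 1²) + 30255 = (13 + 195)/(-10 + 1) + 30255 = 208/(-9) + 30255 = -⅑*208 + 30255 = -208/9 + 30255 = 272087/9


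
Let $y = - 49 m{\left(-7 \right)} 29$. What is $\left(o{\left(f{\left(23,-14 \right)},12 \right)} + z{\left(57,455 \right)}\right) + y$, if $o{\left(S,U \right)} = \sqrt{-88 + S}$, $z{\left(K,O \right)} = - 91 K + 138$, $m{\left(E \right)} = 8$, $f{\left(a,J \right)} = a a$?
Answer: $-16396$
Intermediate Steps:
$f{\left(a,J \right)} = a^{2}$
$z{\left(K,O \right)} = 138 - 91 K$
$y = -11368$ ($y = \left(-49\right) 8 \cdot 29 = \left(-392\right) 29 = -11368$)
$\left(o{\left(f{\left(23,-14 \right)},12 \right)} + z{\left(57,455 \right)}\right) + y = \left(\sqrt{-88 + 23^{2}} + \left(138 - 5187\right)\right) - 11368 = \left(\sqrt{-88 + 529} + \left(138 - 5187\right)\right) - 11368 = \left(\sqrt{441} - 5049\right) - 11368 = \left(21 - 5049\right) - 11368 = -5028 - 11368 = -16396$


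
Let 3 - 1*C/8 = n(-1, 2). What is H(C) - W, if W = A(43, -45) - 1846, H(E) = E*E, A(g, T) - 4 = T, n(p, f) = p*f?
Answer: 3487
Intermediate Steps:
n(p, f) = f*p
C = 40 (C = 24 - 16*(-1) = 24 - 8*(-2) = 24 + 16 = 40)
A(g, T) = 4 + T
H(E) = E²
W = -1887 (W = (4 - 45) - 1846 = -41 - 1846 = -1887)
H(C) - W = 40² - 1*(-1887) = 1600 + 1887 = 3487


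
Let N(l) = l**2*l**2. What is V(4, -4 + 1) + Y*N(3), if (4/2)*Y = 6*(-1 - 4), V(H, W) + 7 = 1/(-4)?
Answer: -4889/4 ≈ -1222.3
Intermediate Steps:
V(H, W) = -29/4 (V(H, W) = -7 + 1/(-4) = -7 - 1/4 = -29/4)
Y = -15 (Y = (6*(-1 - 4))/2 = (6*(-5))/2 = (1/2)*(-30) = -15)
N(l) = l**4
V(4, -4 + 1) + Y*N(3) = -29/4 - 15*3**4 = -29/4 - 15*81 = -29/4 - 1215 = -4889/4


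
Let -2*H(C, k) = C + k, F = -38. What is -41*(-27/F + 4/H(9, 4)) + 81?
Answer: 38087/494 ≈ 77.099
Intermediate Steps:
H(C, k) = -C/2 - k/2 (H(C, k) = -(C + k)/2 = -C/2 - k/2)
-41*(-27/F + 4/H(9, 4)) + 81 = -41*(-27/(-38) + 4/(-½*9 - ½*4)) + 81 = -41*(-27*(-1/38) + 4/(-9/2 - 2)) + 81 = -41*(27/38 + 4/(-13/2)) + 81 = -41*(27/38 + 4*(-2/13)) + 81 = -41*(27/38 - 8/13) + 81 = -41*47/494 + 81 = -1927/494 + 81 = 38087/494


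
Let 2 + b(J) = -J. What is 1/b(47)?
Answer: -1/49 ≈ -0.020408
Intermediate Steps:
b(J) = -2 - J
1/b(47) = 1/(-2 - 1*47) = 1/(-2 - 47) = 1/(-49) = -1/49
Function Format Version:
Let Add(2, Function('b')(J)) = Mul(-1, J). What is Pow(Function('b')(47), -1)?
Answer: Rational(-1, 49) ≈ -0.020408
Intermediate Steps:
Function('b')(J) = Add(-2, Mul(-1, J))
Pow(Function('b')(47), -1) = Pow(Add(-2, Mul(-1, 47)), -1) = Pow(Add(-2, -47), -1) = Pow(-49, -1) = Rational(-1, 49)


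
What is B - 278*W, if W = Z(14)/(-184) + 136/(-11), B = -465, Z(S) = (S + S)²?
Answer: 1051623/253 ≈ 4156.6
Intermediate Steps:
Z(S) = 4*S² (Z(S) = (2*S)² = 4*S²)
W = -4206/253 (W = (4*14²)/(-184) + 136/(-11) = (4*196)*(-1/184) + 136*(-1/11) = 784*(-1/184) - 136/11 = -98/23 - 136/11 = -4206/253 ≈ -16.625)
B - 278*W = -465 - 278*(-4206/253) = -465 + 1169268/253 = 1051623/253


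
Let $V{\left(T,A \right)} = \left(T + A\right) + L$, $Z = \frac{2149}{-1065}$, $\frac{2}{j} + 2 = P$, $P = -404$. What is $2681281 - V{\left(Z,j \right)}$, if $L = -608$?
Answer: $\frac{579811429667}{216195} \approx 2.6819 \cdot 10^{6}$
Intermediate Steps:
$j = - \frac{1}{203}$ ($j = \frac{2}{-2 - 404} = \frac{2}{-406} = 2 \left(- \frac{1}{406}\right) = - \frac{1}{203} \approx -0.0049261$)
$Z = - \frac{2149}{1065}$ ($Z = 2149 \left(- \frac{1}{1065}\right) = - \frac{2149}{1065} \approx -2.0178$)
$V{\left(T,A \right)} = -608 + A + T$ ($V{\left(T,A \right)} = \left(T + A\right) - 608 = \left(A + T\right) - 608 = -608 + A + T$)
$2681281 - V{\left(Z,j \right)} = 2681281 - \left(-608 - \frac{1}{203} - \frac{2149}{1065}\right) = 2681281 - - \frac{131883872}{216195} = 2681281 + \frac{131883872}{216195} = \frac{579811429667}{216195}$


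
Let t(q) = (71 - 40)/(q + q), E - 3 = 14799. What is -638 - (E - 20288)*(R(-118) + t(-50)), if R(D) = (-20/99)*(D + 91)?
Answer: 15171737/550 ≈ 27585.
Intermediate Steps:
E = 14802 (E = 3 + 14799 = 14802)
t(q) = 31/(2*q) (t(q) = 31/((2*q)) = 31*(1/(2*q)) = 31/(2*q))
R(D) = -1820/99 - 20*D/99 (R(D) = (-20*1/99)*(91 + D) = -20*(91 + D)/99 = -1820/99 - 20*D/99)
-638 - (E - 20288)*(R(-118) + t(-50)) = -638 - (14802 - 20288)*((-1820/99 - 20/99*(-118)) + (31/2)/(-50)) = -638 - (-5486)*((-1820/99 + 2360/99) + (31/2)*(-1/50)) = -638 - (-5486)*(60/11 - 31/100) = -638 - (-5486)*5659/1100 = -638 - 1*(-15522637/550) = -638 + 15522637/550 = 15171737/550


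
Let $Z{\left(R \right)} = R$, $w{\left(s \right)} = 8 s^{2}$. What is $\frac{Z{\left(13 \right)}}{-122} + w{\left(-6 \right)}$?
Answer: $\frac{35123}{122} \approx 287.89$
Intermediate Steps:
$\frac{Z{\left(13 \right)}}{-122} + w{\left(-6 \right)} = \frac{13}{-122} + 8 \left(-6\right)^{2} = 13 \left(- \frac{1}{122}\right) + 8 \cdot 36 = - \frac{13}{122} + 288 = \frac{35123}{122}$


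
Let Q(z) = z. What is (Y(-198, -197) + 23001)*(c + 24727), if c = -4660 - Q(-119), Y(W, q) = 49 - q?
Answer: 469263942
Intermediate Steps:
c = -4541 (c = -4660 - 1*(-119) = -4660 + 119 = -4541)
(Y(-198, -197) + 23001)*(c + 24727) = ((49 - 1*(-197)) + 23001)*(-4541 + 24727) = ((49 + 197) + 23001)*20186 = (246 + 23001)*20186 = 23247*20186 = 469263942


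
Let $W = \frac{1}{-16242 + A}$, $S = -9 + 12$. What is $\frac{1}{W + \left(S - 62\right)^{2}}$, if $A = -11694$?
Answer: $\frac{27936}{97245215} \approx 0.00028727$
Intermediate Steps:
$S = 3$
$W = - \frac{1}{27936}$ ($W = \frac{1}{-16242 - 11694} = \frac{1}{-27936} = - \frac{1}{27936} \approx -3.5796 \cdot 10^{-5}$)
$\frac{1}{W + \left(S - 62\right)^{2}} = \frac{1}{- \frac{1}{27936} + \left(3 - 62\right)^{2}} = \frac{1}{- \frac{1}{27936} + \left(-59\right)^{2}} = \frac{1}{- \frac{1}{27936} + 3481} = \frac{1}{\frac{97245215}{27936}} = \frac{27936}{97245215}$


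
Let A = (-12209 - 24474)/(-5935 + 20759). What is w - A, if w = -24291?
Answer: -360053101/14824 ≈ -24289.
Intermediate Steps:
A = -36683/14824 ≈ -2.4746
w - A = -24291 - 1*(-36683/14824) = -24291 + 36683/14824 = -360053101/14824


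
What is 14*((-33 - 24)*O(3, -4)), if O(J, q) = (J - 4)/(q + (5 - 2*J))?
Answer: -798/5 ≈ -159.60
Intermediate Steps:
O(J, q) = (-4 + J)/(5 + q - 2*J)
14*((-33 - 24)*O(3, -4)) = 14*((-33 - 24)*((-4 + 3)/(5 - 4 - 2*3))) = 14*(-57*(-1)/(5 - 4 - 6)) = 14*(-57*(-1)/(-5)) = 14*(-(-57)*(-1)/5) = 14*(-57*1/5) = 14*(-57/5) = -798/5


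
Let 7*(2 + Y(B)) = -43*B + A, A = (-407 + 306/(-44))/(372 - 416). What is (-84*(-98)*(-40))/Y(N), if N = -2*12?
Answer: -2231201280/994531 ≈ -2243.5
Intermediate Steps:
A = 9107/968 (A = (-407 + 306*(-1/44))/(-44) = (-407 - 153/22)*(-1/44) = -9107/22*(-1/44) = 9107/968 ≈ 9.4081)
N = -24
Y(B) = -635/968 - 43*B/7 (Y(B) = -2 + (-43*B + 9107/968)/7 = -2 + (9107/968 - 43*B)/7 = -2 + (1301/968 - 43*B/7) = -635/968 - 43*B/7)
(-84*(-98)*(-40))/Y(N) = (-84*(-98)*(-40))/(-635/968 - 43/7*(-24)) = (8232*(-40))/(-635/968 + 1032/7) = -329280/994531/6776 = -329280*6776/994531 = -2231201280/994531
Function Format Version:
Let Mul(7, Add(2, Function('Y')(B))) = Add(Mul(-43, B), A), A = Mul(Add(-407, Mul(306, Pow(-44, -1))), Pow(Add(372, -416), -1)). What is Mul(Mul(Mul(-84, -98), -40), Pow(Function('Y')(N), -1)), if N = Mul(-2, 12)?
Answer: Rational(-2231201280, 994531) ≈ -2243.5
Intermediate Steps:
A = Rational(9107, 968) (A = Mul(Add(-407, Mul(306, Rational(-1, 44))), Pow(-44, -1)) = Mul(Add(-407, Rational(-153, 22)), Rational(-1, 44)) = Mul(Rational(-9107, 22), Rational(-1, 44)) = Rational(9107, 968) ≈ 9.4081)
N = -24
Function('Y')(B) = Add(Rational(-635, 968), Mul(Rational(-43, 7), B)) (Function('Y')(B) = Add(-2, Mul(Rational(1, 7), Add(Mul(-43, B), Rational(9107, 968)))) = Add(-2, Mul(Rational(1, 7), Add(Rational(9107, 968), Mul(-43, B)))) = Add(-2, Add(Rational(1301, 968), Mul(Rational(-43, 7), B))) = Add(Rational(-635, 968), Mul(Rational(-43, 7), B)))
Mul(Mul(Mul(-84, -98), -40), Pow(Function('Y')(N), -1)) = Mul(Mul(Mul(-84, -98), -40), Pow(Add(Rational(-635, 968), Mul(Rational(-43, 7), -24)), -1)) = Mul(Mul(8232, -40), Pow(Add(Rational(-635, 968), Rational(1032, 7)), -1)) = Mul(-329280, Pow(Rational(994531, 6776), -1)) = Mul(-329280, Rational(6776, 994531)) = Rational(-2231201280, 994531)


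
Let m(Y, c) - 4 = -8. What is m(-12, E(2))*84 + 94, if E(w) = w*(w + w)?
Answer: -242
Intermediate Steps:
E(w) = 2*w² (E(w) = w*(2*w) = 2*w²)
m(Y, c) = -4 (m(Y, c) = 4 - 8 = -4)
m(-12, E(2))*84 + 94 = -4*84 + 94 = -336 + 94 = -242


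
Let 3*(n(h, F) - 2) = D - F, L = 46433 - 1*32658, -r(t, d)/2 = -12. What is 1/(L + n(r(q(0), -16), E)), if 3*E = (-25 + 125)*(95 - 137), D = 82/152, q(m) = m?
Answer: 228/3247597 ≈ 7.0206e-5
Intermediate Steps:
r(t, d) = 24 (r(t, d) = -2*(-12) = 24)
D = 41/76 (D = 82*(1/152) = 41/76 ≈ 0.53947)
E = -1400 (E = ((-25 + 125)*(95 - 137))/3 = (100*(-42))/3 = (1/3)*(-4200) = -1400)
L = 13775 (L = 46433 - 32658 = 13775)
n(h, F) = 497/228 - F/3 (n(h, F) = 2 + (41/76 - F)/3 = 2 + (41/228 - F/3) = 497/228 - F/3)
1/(L + n(r(q(0), -16), E)) = 1/(13775 + (497/228 - 1/3*(-1400))) = 1/(13775 + (497/228 + 1400/3)) = 1/(13775 + 106897/228) = 1/(3247597/228) = 228/3247597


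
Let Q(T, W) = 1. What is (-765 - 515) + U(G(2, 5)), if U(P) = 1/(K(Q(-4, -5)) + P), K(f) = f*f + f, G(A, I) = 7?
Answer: -11519/9 ≈ -1279.9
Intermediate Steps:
K(f) = f + f² (K(f) = f² + f = f + f²)
U(P) = 1/(2 + P) (U(P) = 1/(1*(1 + 1) + P) = 1/(1*2 + P) = 1/(2 + P))
(-765 - 515) + U(G(2, 5)) = (-765 - 515) + 1/(2 + 7) = -1280 + 1/9 = -1280 + ⅑ = -11519/9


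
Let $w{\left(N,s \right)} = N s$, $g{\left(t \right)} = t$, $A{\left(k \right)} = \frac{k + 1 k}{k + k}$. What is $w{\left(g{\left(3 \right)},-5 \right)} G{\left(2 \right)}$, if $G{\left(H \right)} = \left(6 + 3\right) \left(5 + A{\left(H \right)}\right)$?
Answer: $-810$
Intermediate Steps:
$A{\left(k \right)} = 1$ ($A{\left(k \right)} = \frac{k + k}{2 k} = 2 k \frac{1}{2 k} = 1$)
$G{\left(H \right)} = 54$ ($G{\left(H \right)} = \left(6 + 3\right) \left(5 + 1\right) = 9 \cdot 6 = 54$)
$w{\left(g{\left(3 \right)},-5 \right)} G{\left(2 \right)} = 3 \left(-5\right) 54 = \left(-15\right) 54 = -810$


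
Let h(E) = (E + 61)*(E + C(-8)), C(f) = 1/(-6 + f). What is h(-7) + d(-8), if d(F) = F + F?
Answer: -2785/7 ≈ -397.86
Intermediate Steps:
h(E) = (61 + E)*(-1/14 + E) (h(E) = (E + 61)*(E + 1/(-6 - 8)) = (61 + E)*(E + 1/(-14)) = (61 + E)*(E - 1/14) = (61 + E)*(-1/14 + E))
d(F) = 2*F
h(-7) + d(-8) = (-61/14 + (-7)**2 + (853/14)*(-7)) + 2*(-8) = (-61/14 + 49 - 853/2) - 16 = -2673/7 - 16 = -2785/7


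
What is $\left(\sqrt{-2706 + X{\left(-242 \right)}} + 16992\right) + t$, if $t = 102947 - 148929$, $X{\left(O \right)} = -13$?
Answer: $-28990 + i \sqrt{2719} \approx -28990.0 + 52.144 i$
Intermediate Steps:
$t = -45982$ ($t = 102947 - 148929 = -45982$)
$\left(\sqrt{-2706 + X{\left(-242 \right)}} + 16992\right) + t = \left(\sqrt{-2706 - 13} + 16992\right) - 45982 = \left(\sqrt{-2719} + 16992\right) - 45982 = \left(i \sqrt{2719} + 16992\right) - 45982 = \left(16992 + i \sqrt{2719}\right) - 45982 = -28990 + i \sqrt{2719}$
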